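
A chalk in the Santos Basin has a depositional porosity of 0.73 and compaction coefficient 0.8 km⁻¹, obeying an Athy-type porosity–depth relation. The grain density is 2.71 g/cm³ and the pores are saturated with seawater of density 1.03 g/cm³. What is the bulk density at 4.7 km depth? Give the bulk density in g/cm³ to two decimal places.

2.68 g/cm³

Porosity at depth: φ = 0.73·exp(−0.8×4.7) = 0.73×0.0233 = 0.0170
Bulk density: ρ_b = (1−φ)ρ_g + φ·ρ_f = 0.9830×2.71 + 0.0170×1.03
       = 2.664 + 0.018 = 2.681 g/cm³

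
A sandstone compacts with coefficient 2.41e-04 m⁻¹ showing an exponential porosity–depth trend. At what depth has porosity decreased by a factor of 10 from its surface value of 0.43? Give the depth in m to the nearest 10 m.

9550 m

Working in km (1 km = 1000 m; c in km⁻¹ = c in m⁻¹ × 1000):
n/n₀ = 1/10 ⇒ exp(−c·Z) = 1/10 ⇒ Z = ln(10) / c
Z = 2.3026 / 0.241 = 9.554 km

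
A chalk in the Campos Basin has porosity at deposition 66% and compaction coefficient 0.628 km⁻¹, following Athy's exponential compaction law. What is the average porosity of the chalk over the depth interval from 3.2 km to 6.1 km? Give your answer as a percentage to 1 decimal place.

⟨n⟩ = (1/(z₂−z₁)) ∫ n₀ e^(−kz) dz = n₀·(e^(−k·z₁) − e^(−k·z₂)) / (k·(z₂−z₁))
e^(−0.628×3.2) = 0.1340; e^(−0.628×6.1) = 0.0217
⟨n⟩ = 0.66 × (0.1340 − 0.0217) / (0.628 × 2.9) = 0.66 × 0.0617 = 0.0407

4.1%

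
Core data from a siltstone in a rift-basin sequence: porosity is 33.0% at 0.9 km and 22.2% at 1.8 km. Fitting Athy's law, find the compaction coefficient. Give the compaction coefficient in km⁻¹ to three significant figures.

0.440 km⁻¹

Athy: φ(Z) = φ₀ e^(−kZ) ⇒ φ₁/φ₂ = e^{k(Z₂−Z₁)} ⇒ k = ln(φ₁/φ₂)/(Z₂−Z₁)
k = ln(0.33/0.222) / (1.8 − 0.9) = ln(1.486) / 0.9 = 0.3964 / 0.9 = 0.4405 km⁻¹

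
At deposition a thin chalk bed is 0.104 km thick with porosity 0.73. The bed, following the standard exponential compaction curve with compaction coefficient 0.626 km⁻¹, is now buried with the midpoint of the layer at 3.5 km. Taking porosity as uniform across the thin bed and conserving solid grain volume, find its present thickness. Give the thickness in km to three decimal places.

0.031 km

Porosity at 3.5 km: φ = 0.73·exp(−0.626×3.5) = 0.0816
Solid-volume conservation: h(1−φ) = h₀(1−φ₀) ⇒ h = h₀·(1−φ₀)/(1−φ)
h = 0.104 × (1 − 0.73)/(1 − 0.0816) = 0.104 × 0.2940 = 0.0306 km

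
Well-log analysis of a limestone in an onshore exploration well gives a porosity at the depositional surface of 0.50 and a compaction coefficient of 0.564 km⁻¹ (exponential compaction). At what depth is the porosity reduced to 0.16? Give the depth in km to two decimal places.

Invert Athy's law: d = ln(n₀/n) / k
d = ln(0.5/0.16) / 0.564 = ln(3.125) / 0.564 = 1.1394 / 0.564 = 2.020 km

2.02 km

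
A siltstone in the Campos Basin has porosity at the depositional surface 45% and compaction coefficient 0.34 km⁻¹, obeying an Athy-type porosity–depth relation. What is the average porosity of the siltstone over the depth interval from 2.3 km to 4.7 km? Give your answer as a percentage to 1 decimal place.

⟨n⟩ = (1/(d₂−d₁)) ∫ n₀ e^(−cd) dd = n₀·(e^(−c·d₁) − e^(−c·d₂)) / (c·(d₂−d₁))
e^(−0.34×2.3) = 0.4575; e^(−0.34×4.7) = 0.2023
⟨n⟩ = 0.45 × (0.4575 − 0.2023) / (0.34 × 2.4) = 0.45 × 0.3127 = 0.1407

14.1%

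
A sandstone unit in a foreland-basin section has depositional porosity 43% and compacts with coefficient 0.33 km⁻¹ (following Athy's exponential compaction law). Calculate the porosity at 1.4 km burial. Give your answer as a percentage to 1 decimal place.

27.1%

phi = phi₀·exp(−k·d) = 0.43 × exp(−0.33 × 1.4) = 0.43 × exp(−0.462)
  = 0.43 × 0.6300 = 0.2709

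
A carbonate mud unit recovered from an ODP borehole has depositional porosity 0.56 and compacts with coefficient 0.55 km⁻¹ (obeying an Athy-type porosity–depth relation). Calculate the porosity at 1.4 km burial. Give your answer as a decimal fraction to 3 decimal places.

0.259

phi = phi₀·exp(−c·z) = 0.56 × exp(−0.55 × 1.4) = 0.56 × exp(−0.77)
  = 0.56 × 0.4630 = 0.2593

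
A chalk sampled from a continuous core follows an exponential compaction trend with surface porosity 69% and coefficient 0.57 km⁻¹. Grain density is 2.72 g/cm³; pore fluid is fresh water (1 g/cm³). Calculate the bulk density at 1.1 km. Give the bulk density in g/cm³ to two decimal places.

Porosity at depth: φ = 0.69·exp(−0.57×1.1) = 0.69×0.5342 = 0.3686
Bulk density: ρ_b = (1−φ)ρ_g + φ·ρ_f = 0.6314×2.72 + 0.3686×1
       = 1.717 + 0.369 = 2.086 g/cm³

2.09 g/cm³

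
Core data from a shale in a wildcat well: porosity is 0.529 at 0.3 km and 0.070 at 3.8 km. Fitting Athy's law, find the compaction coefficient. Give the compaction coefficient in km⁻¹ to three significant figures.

Athy: n(z) = n₀ e^(−βz) ⇒ n₁/n₂ = e^{β(z₂−z₁)} ⇒ β = ln(n₁/n₂)/(z₂−z₁)
β = ln(0.529/0.07) / (3.8 − 0.3) = ln(7.557) / 3.5 = 2.0225 / 3.5 = 0.5779 km⁻¹

0.578 km⁻¹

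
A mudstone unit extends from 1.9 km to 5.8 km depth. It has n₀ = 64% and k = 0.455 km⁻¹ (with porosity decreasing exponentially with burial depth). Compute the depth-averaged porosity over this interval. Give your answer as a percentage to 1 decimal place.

⟨n⟩ = (1/(z₂−z₁)) ∫ n₀ e^(−kz) dz = n₀·(e^(−k·z₁) − e^(−k·z₂)) / (k·(z₂−z₁))
e^(−0.455×1.9) = 0.4213; e^(−0.455×5.8) = 0.0714
⟨n⟩ = 0.64 × (0.4213 − 0.0714) / (0.455 × 3.9) = 0.64 × 0.1971 = 0.1262

12.6%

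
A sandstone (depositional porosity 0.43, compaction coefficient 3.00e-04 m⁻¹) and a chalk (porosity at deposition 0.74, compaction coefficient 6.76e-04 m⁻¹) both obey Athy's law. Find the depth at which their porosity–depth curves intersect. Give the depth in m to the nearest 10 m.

1440 m

Working in km (1 km = 1000 m; k in km⁻¹ = k in m⁻¹ × 1000):
Set φ₀ₐ e^(−kₐz) = φ₀ᵦ e^(−kᵦz) ⇒ ln(φ₀ₐ/φ₀ᵦ) = (kₐ − kᵦ)·z
z = ln(0.43/0.74) / (0.3 − 0.676) = -0.5429 / -0.376 = 1.444 km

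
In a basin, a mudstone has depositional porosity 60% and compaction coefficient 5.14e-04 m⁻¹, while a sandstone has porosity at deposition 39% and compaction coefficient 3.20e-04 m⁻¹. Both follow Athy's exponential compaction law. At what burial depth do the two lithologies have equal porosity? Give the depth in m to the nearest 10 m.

2220 m

Working in km (1 km = 1000 m; k in km⁻¹ = k in m⁻¹ × 1000):
Set n₀ₐ e^(−kₐd) = n₀ᵦ e^(−kᵦd) ⇒ ln(n₀ₐ/n₀ᵦ) = (kₐ − kᵦ)·d
d = ln(0.6/0.39) / (0.514 − 0.32) = 0.4308 / 0.194 = 2.221 km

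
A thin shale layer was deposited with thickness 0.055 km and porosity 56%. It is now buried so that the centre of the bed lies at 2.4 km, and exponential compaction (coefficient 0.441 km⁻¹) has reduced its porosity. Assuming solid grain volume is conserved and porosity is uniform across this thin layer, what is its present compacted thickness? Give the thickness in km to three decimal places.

0.030 km

Porosity at 2.4 km: φ = 0.56·exp(−0.441×2.4) = 0.1943
Solid-volume conservation: h(1−φ) = h₀(1−φ₀) ⇒ h = h₀·(1−φ₀)/(1−φ)
h = 0.055 × (1 − 0.56)/(1 − 0.1943) = 0.055 × 0.5461 = 0.0300 km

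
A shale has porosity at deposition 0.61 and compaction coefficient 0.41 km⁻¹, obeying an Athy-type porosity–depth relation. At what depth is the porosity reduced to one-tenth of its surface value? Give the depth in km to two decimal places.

phi/phi₀ = 1/10 ⇒ exp(−k·Z) = 1/10 ⇒ Z = ln(10) / k
Z = 2.3026 / 0.41 = 5.616 km

5.62 km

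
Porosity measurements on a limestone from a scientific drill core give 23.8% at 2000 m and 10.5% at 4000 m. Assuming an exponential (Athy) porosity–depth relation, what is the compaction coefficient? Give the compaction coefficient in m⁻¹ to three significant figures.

0.000409 m⁻¹

Working in km (1 km = 1000 m; k in km⁻¹ = k in m⁻¹ × 1000):
Athy: phi(z) = phi₀ e^(−kz) ⇒ phi₁/phi₂ = e^{k(z₂−z₁)} ⇒ k = ln(phi₁/phi₂)/(z₂−z₁)
k = ln(0.238/0.105) / (4 − 2) = ln(2.267) / 2 = 0.8183 / 2 = 0.4092 km⁻¹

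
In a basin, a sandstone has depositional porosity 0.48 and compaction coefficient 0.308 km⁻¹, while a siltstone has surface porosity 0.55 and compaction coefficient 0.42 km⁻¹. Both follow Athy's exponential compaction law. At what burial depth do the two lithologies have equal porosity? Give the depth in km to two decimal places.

1.22 km

Set φ₀ₐ e^(−kₐz) = φ₀ᵦ e^(−kᵦz) ⇒ ln(φ₀ₐ/φ₀ᵦ) = (kₐ − kᵦ)·z
z = ln(0.48/0.55) / (0.308 − 0.42) = -0.1361 / -0.112 = 1.215 km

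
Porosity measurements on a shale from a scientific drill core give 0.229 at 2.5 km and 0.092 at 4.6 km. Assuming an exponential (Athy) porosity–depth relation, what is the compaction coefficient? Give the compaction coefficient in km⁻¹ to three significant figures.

0.434 km⁻¹

Athy: phi(z) = phi₀ e^(−βz) ⇒ phi₁/phi₂ = e^{β(z₂−z₁)} ⇒ β = ln(phi₁/phi₂)/(z₂−z₁)
β = ln(0.229/0.092) / (4.6 − 2.5) = ln(2.489) / 2.1 = 0.9119 / 2.1 = 0.4343 km⁻¹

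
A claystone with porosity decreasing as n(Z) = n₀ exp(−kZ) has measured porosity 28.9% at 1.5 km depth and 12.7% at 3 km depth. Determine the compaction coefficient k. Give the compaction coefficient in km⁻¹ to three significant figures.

0.548 km⁻¹

Athy: n(Z) = n₀ e^(−kZ) ⇒ n₁/n₂ = e^{k(Z₂−Z₁)} ⇒ k = ln(n₁/n₂)/(Z₂−Z₁)
k = ln(0.289/0.127) / (3 − 1.5) = ln(2.276) / 1.5 = 0.8222 / 1.5 = 0.5482 km⁻¹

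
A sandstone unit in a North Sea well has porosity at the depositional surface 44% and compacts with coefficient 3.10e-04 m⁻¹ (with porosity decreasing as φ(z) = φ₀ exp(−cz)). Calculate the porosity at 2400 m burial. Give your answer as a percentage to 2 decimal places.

Working in km (1 km = 1000 m; c in km⁻¹ = c in m⁻¹ × 1000):
φ = φ₀·exp(−c·z) = 0.44 × exp(−0.31 × 2.4) = 0.44 × exp(−0.744)
  = 0.44 × 0.4752 = 0.2091

20.91%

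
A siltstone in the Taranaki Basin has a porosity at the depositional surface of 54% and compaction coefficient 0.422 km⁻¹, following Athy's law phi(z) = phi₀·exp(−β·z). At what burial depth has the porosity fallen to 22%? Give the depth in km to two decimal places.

Invert Athy's law: z = ln(phi₀/phi) / β
z = ln(0.54/0.22) / 0.422 = ln(2.455) / 0.422 = 0.8979 / 0.422 = 2.128 km

2.13 km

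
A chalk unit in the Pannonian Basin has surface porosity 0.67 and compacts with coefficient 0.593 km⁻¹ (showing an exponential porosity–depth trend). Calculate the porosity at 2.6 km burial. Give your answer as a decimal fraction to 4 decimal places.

0.1434

n = n₀·exp(−β·z) = 0.67 × exp(−0.593 × 2.6) = 0.67 × exp(−1.542)
  = 0.67 × 0.2140 = 0.1434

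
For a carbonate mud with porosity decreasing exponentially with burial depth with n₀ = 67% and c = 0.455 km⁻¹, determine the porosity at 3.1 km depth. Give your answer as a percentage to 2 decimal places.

n = n₀·exp(−c·Z) = 0.67 × exp(−0.455 × 3.1) = 0.67 × exp(−1.411)
  = 0.67 × 0.2440 = 0.1635

16.35%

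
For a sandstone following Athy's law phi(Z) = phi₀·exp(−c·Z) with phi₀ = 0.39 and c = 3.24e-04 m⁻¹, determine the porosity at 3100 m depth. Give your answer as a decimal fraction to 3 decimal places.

Working in km (1 km = 1000 m; c in km⁻¹ = c in m⁻¹ × 1000):
phi = phi₀·exp(−c·Z) = 0.39 × exp(−0.324 × 3.1) = 0.39 × exp(−1.004)
  = 0.39 × 0.3663 = 0.1428

0.143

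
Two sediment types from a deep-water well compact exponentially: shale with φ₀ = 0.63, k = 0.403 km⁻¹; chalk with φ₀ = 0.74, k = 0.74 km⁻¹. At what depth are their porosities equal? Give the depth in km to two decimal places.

Set φ₀ₐ e^(−kₐd) = φ₀ᵦ e^(−kᵦd) ⇒ ln(φ₀ₐ/φ₀ᵦ) = (kₐ − kᵦ)·d
d = ln(0.63/0.74) / (0.403 − 0.74) = -0.1609 / -0.337 = 0.478 km

0.48 km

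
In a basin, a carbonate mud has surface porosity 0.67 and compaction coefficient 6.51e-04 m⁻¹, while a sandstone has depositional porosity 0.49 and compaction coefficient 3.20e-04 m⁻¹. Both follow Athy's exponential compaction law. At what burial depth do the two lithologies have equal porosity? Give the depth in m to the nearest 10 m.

Working in km (1 km = 1000 m; k in km⁻¹ = k in m⁻¹ × 1000):
Set n₀ₐ e^(−kₐz) = n₀ᵦ e^(−kᵦz) ⇒ ln(n₀ₐ/n₀ᵦ) = (kₐ − kᵦ)·z
z = ln(0.67/0.49) / (0.651 − 0.32) = 0.3129 / 0.331 = 0.945 km

950 m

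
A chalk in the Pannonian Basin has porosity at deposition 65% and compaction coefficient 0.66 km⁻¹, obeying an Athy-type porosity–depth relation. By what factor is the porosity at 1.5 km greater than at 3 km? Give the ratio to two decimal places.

2.69

n(d₁)/n(d₂) = e^(−c·d₁)/e^(−c·d₂) = e^{c(d₂−d₁)}
= exp(0.66 × 1.5) = exp(0.99) = 2.6912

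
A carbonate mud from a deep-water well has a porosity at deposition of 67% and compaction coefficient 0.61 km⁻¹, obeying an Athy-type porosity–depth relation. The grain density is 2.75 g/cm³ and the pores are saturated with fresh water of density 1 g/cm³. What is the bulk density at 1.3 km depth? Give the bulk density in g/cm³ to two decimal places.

2.22 g/cm³

Porosity at depth: phi = 0.67·exp(−0.61×1.3) = 0.67×0.4525 = 0.3032
Bulk density: ρ_b = (1−phi)ρ_g + phi·ρ_f = 0.6968×2.75 + 0.3032×1
       = 1.916 + 0.303 = 2.219 g/cm³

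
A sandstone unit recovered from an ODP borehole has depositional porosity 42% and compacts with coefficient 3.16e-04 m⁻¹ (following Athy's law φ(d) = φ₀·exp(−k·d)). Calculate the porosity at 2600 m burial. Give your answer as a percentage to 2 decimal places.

18.47%

Working in km (1 km = 1000 m; k in km⁻¹ = k in m⁻¹ × 1000):
φ = φ₀·exp(−k·d) = 0.42 × exp(−0.316 × 2.6) = 0.42 × exp(−0.8216)
  = 0.42 × 0.4397 = 0.1847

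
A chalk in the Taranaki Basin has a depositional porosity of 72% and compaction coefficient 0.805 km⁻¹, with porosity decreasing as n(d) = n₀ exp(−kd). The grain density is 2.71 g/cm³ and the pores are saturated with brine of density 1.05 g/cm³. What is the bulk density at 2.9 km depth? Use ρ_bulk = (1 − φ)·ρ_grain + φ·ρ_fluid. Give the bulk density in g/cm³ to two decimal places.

2.59 g/cm³

Porosity at depth: n = 0.72·exp(−0.805×2.9) = 0.72×0.0969 = 0.0697
Bulk density: ρ_b = (1−n)ρ_g + n·ρ_f = 0.9303×2.71 + 0.0697×1.05
       = 2.521 + 0.073 = 2.594 g/cm³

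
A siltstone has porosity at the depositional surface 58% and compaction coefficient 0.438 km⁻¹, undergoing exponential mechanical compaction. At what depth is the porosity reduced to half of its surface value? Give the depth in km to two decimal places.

phi/phi₀ = 1/2 ⇒ exp(−c·Z) = 1/2 ⇒ Z = ln(2) / c
Z = 0.6931 / 0.438 = 1.583 km

1.58 km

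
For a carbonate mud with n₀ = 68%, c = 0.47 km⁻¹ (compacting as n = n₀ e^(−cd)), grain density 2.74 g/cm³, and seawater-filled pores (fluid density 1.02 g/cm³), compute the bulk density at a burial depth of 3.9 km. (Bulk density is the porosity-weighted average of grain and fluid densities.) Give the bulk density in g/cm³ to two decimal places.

Porosity at depth: n = 0.68·exp(−0.47×3.9) = 0.68×0.1599 = 0.1088
Bulk density: ρ_b = (1−n)ρ_g + n·ρ_f = 0.8912×2.74 + 0.1088×1.02
       = 2.442 + 0.111 = 2.553 g/cm³

2.55 g/cm³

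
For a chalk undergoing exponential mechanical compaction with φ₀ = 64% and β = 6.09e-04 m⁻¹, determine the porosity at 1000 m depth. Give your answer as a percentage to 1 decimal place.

Working in km (1 km = 1000 m; β in km⁻¹ = β in m⁻¹ × 1000):
φ = φ₀·exp(−β·Z) = 0.64 × exp(−0.609 × 1) = 0.64 × exp(−0.609)
  = 0.64 × 0.5439 = 0.3481

34.8%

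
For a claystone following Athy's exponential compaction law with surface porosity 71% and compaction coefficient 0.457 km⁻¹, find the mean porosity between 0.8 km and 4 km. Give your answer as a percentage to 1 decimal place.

⟨phi⟩ = (1/(Z₂−Z₁)) ∫ phi₀ e^(−cZ) dZ = phi₀·(e^(−c·Z₁) − e^(−c·Z₂)) / (c·(Z₂−Z₁))
e^(−0.457×0.8) = 0.6938; e^(−0.457×4) = 0.1607
⟨phi⟩ = 0.71 × (0.6938 − 0.1607) / (0.457 × 3.2) = 0.71 × 0.3645 = 0.2588

25.9%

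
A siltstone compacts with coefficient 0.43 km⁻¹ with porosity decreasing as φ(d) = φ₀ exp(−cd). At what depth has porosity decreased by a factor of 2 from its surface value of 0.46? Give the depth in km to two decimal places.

1.61 km

φ/φ₀ = 1/2 ⇒ exp(−c·d) = 1/2 ⇒ d = ln(2) / c
d = 0.6931 / 0.43 = 1.612 km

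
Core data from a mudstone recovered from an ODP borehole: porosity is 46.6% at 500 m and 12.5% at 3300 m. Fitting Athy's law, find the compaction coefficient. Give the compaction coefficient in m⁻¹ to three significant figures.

0.000470 m⁻¹

Working in km (1 km = 1000 m; β in km⁻¹ = β in m⁻¹ × 1000):
Athy: φ(z) = φ₀ e^(−βz) ⇒ φ₁/φ₂ = e^{β(z₂−z₁)} ⇒ β = ln(φ₁/φ₂)/(z₂−z₁)
β = ln(0.466/0.125) / (3.3 − 0.5) = ln(3.728) / 2.8 = 1.3159 / 2.8 = 0.47 km⁻¹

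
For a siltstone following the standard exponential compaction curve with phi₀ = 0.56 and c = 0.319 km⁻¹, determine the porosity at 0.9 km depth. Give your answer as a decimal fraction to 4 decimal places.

0.4202

phi = phi₀·exp(−c·z) = 0.56 × exp(−0.319 × 0.9) = 0.56 × exp(−0.2871)
  = 0.56 × 0.7504 = 0.4202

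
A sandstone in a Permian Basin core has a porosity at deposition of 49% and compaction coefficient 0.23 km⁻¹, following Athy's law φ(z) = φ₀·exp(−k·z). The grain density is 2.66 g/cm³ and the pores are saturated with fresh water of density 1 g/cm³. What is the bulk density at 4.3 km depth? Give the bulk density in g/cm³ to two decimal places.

Porosity at depth: φ = 0.49·exp(−0.23×4.3) = 0.49×0.3719 = 0.1823
Bulk density: ρ_b = (1−φ)ρ_g + φ·ρ_f = 0.8177×2.66 + 0.1823×1
       = 2.175 + 0.182 = 2.357 g/cm³

2.36 g/cm³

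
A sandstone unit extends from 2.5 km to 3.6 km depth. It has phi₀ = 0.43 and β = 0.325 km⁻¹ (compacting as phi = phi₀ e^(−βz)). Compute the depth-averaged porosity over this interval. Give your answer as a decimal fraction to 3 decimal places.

⟨phi⟩ = (1/(z₂−z₁)) ∫ phi₀ e^(−βz) dz = phi₀·(e^(−β·z₁) − e^(−β·z₂)) / (β·(z₂−z₁))
e^(−0.325×2.5) = 0.4437; e^(−0.325×3.6) = 0.3104
⟨phi⟩ = 0.43 × (0.4437 − 0.3104) / (0.325 × 1.1) = 0.43 × 0.3731 = 0.1604

0.160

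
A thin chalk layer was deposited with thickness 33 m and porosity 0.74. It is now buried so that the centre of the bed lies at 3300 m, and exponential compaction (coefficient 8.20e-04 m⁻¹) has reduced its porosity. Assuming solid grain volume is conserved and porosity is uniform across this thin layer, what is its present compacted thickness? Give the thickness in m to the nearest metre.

Working in km (1 km = 1000 m; β in km⁻¹ = β in m⁻¹ × 1000):
Porosity at 3.3 km: φ = 0.74·exp(−0.82×3.3) = 0.0494
Solid-volume conservation: h(1−φ) = h₀(1−φ₀) ⇒ h = h₀·(1−φ₀)/(1−φ)
h = 0.033 × (1 − 0.74)/(1 − 0.0494) = 0.033 × 0.2735 = 0.0090 km

9 m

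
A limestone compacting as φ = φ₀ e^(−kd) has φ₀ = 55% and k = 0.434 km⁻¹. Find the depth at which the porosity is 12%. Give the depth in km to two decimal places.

3.51 km

Invert Athy's law: d = ln(φ₀/φ) / k
d = ln(0.55/0.12) / 0.434 = ln(4.583) / 0.434 = 1.5224 / 0.434 = 3.508 km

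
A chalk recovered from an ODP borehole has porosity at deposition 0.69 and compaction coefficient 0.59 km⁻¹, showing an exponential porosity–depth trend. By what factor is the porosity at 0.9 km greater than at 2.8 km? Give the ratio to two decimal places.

3.07

phi(Z₁)/phi(Z₂) = e^(−k·Z₁)/e^(−k·Z₂) = e^{k(Z₂−Z₁)}
= exp(0.59 × 1.9) = exp(1.121) = 3.0679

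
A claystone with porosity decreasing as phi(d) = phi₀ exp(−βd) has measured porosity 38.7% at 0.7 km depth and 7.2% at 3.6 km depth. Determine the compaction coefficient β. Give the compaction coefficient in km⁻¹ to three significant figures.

Athy: phi(d) = phi₀ e^(−βd) ⇒ phi₁/phi₂ = e^{β(d₂−d₁)} ⇒ β = ln(phi₁/phi₂)/(d₂−d₁)
β = ln(0.387/0.072) / (3.6 − 0.7) = ln(5.375) / 2.9 = 1.6818 / 2.9 = 0.5799 km⁻¹

0.580 km⁻¹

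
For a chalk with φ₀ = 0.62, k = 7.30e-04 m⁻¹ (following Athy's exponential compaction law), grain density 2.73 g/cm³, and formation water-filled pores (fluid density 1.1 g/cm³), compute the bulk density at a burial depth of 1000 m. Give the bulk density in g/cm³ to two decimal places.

Working in km (1 km = 1000 m; k in km⁻¹ = k in m⁻¹ × 1000):
Porosity at depth: φ = 0.62·exp(−0.73×1) = 0.62×0.4819 = 0.2988
Bulk density: ρ_b = (1−φ)ρ_g + φ·ρ_f = 0.7012×2.73 + 0.2988×1.1
       = 1.914 + 0.329 = 2.243 g/cm³

2.24 g/cm³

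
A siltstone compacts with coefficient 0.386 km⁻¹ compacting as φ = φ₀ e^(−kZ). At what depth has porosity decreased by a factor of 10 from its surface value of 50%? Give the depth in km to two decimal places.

φ/φ₀ = 1/10 ⇒ exp(−k·Z) = 1/10 ⇒ Z = ln(10) / k
Z = 2.3026 / 0.386 = 5.965 km

5.97 km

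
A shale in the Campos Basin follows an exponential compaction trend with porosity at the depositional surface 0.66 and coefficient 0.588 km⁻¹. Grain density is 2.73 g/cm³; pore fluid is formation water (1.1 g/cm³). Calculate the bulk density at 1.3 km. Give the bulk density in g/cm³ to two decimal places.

Porosity at depth: φ = 0.66·exp(−0.588×1.3) = 0.66×0.4656 = 0.3073
Bulk density: ρ_b = (1−φ)ρ_g + φ·ρ_f = 0.6927×2.73 + 0.3073×1.1
       = 1.891 + 0.338 = 2.229 g/cm³

2.23 g/cm³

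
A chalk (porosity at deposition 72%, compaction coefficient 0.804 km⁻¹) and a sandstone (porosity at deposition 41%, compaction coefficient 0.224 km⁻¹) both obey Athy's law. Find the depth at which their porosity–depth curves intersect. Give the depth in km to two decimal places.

Set phi₀ₐ e^(−βₐZ) = phi₀ᵦ e^(−βᵦZ) ⇒ ln(phi₀ₐ/phi₀ᵦ) = (βₐ − βᵦ)·Z
Z = ln(0.72/0.41) / (0.804 − 0.224) = 0.5631 / 0.58 = 0.971 km

0.97 km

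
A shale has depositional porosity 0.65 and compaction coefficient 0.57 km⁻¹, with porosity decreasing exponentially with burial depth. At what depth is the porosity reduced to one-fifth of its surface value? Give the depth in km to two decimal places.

2.82 km

phi/phi₀ = 1/5 ⇒ exp(−k·Z) = 1/5 ⇒ Z = ln(5) / k
Z = 1.6094 / 0.57 = 2.824 km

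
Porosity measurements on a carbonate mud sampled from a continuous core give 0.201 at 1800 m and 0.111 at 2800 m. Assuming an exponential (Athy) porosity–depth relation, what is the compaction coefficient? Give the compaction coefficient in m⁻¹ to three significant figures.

Working in km (1 km = 1000 m; c in km⁻¹ = c in m⁻¹ × 1000):
Athy: n(Z) = n₀ e^(−cZ) ⇒ n₁/n₂ = e^{c(Z₂−Z₁)} ⇒ c = ln(n₁/n₂)/(Z₂−Z₁)
c = ln(0.201/0.111) / (2.8 − 1.8) = ln(1.811) / 1 = 0.5938 / 1 = 0.5938 km⁻¹

0.000594 m⁻¹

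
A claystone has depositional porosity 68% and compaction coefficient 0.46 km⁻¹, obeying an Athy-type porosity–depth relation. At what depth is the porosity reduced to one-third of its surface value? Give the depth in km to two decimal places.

φ/φ₀ = 1/3 ⇒ exp(−β·d) = 1/3 ⇒ d = ln(3) / β
d = 1.0986 / 0.46 = 2.388 km

2.39 km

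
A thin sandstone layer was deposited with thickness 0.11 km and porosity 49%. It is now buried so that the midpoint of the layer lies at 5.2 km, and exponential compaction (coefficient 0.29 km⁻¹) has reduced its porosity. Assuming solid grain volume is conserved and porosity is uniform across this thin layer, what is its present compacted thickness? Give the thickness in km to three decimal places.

Porosity at 5.2 km: n = 0.49·exp(−0.29×5.2) = 0.1085
Solid-volume conservation: h(1−n) = h₀(1−n₀) ⇒ h = h₀·(1−n₀)/(1−n)
h = 0.11 × (1 − 0.49)/(1 − 0.1085) = 0.11 × 0.5720 = 0.0629 km

0.063 km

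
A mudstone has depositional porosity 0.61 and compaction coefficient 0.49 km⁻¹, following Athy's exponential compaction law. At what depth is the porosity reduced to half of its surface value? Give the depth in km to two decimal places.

φ/φ₀ = 1/2 ⇒ exp(−c·z) = 1/2 ⇒ z = ln(2) / c
z = 0.6931 / 0.49 = 1.415 km

1.41 km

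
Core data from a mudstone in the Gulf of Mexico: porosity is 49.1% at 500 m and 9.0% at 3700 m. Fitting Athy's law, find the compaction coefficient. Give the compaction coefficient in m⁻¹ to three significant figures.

Working in km (1 km = 1000 m; β in km⁻¹ = β in m⁻¹ × 1000):
Athy: phi(Z) = phi₀ e^(−βZ) ⇒ phi₁/phi₂ = e^{β(Z₂−Z₁)} ⇒ β = ln(phi₁/phi₂)/(Z₂−Z₁)
β = ln(0.491/0.09) / (3.7 − 0.5) = ln(5.456) / 3.2 = 1.6966 / 3.2 = 0.5302 km⁻¹

0.000530 m⁻¹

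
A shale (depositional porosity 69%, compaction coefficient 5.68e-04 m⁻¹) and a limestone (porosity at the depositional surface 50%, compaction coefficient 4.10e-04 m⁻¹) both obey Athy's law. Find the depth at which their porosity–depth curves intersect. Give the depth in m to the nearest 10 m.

2040 m

Working in km (1 km = 1000 m; c in km⁻¹ = c in m⁻¹ × 1000):
Set n₀ₐ e^(−cₐZ) = n₀ᵦ e^(−cᵦZ) ⇒ ln(n₀ₐ/n₀ᵦ) = (cₐ − cᵦ)·Z
Z = ln(0.69/0.5) / (0.568 − 0.41) = 0.3221 / 0.158 = 2.039 km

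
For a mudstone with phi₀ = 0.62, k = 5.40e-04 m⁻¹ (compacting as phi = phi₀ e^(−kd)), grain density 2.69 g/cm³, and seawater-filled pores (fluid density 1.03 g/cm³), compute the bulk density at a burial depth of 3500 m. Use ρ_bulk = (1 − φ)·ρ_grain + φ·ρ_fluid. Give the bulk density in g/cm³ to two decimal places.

2.53 g/cm³

Working in km (1 km = 1000 m; k in km⁻¹ = k in m⁻¹ × 1000):
Porosity at depth: phi = 0.62·exp(−0.54×3.5) = 0.62×0.1511 = 0.0937
Bulk density: ρ_b = (1−phi)ρ_g + phi·ρ_f = 0.9063×2.69 + 0.0937×1.03
       = 2.438 + 0.096 = 2.535 g/cm³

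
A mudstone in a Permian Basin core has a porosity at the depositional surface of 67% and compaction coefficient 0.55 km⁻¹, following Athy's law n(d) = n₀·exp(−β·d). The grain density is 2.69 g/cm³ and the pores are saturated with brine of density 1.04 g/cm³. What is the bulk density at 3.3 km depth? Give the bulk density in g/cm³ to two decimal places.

Porosity at depth: n = 0.67·exp(−0.55×3.3) = 0.67×0.1628 = 0.1091
Bulk density: ρ_b = (1−n)ρ_g + n·ρ_f = 0.8909×2.69 + 0.1091×1.04
       = 2.397 + 0.113 = 2.510 g/cm³

2.51 g/cm³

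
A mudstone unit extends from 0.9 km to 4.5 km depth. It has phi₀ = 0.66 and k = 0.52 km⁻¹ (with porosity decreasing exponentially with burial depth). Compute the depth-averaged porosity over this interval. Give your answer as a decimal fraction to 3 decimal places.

⟨phi⟩ = (1/(z₂−z₁)) ∫ phi₀ e^(−kz) dz = phi₀·(e^(−k·z₁) − e^(−k·z₂)) / (k·(z₂−z₁))
e^(−0.52×0.9) = 0.6263; e^(−0.52×4.5) = 0.0963
⟨phi⟩ = 0.66 × (0.6263 − 0.0963) / (0.52 × 3.6) = 0.66 × 0.2831 = 0.1868

0.187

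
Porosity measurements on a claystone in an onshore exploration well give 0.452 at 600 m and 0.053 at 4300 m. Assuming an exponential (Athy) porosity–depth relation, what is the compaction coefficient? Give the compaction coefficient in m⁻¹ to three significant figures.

0.000579 m⁻¹

Working in km (1 km = 1000 m; β in km⁻¹ = β in m⁻¹ × 1000):
Athy: φ(d) = φ₀ e^(−βd) ⇒ φ₁/φ₂ = e^{β(d₂−d₁)} ⇒ β = ln(φ₁/φ₂)/(d₂−d₁)
β = ln(0.452/0.053) / (4.3 − 0.6) = ln(8.528) / 3.7 = 2.1434 / 3.7 = 0.5793 km⁻¹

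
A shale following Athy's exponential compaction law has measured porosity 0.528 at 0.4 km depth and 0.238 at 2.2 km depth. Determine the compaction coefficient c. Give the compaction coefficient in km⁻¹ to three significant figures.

0.443 km⁻¹

Athy: φ(d) = φ₀ e^(−cd) ⇒ φ₁/φ₂ = e^{c(d₂−d₁)} ⇒ c = ln(φ₁/φ₂)/(d₂−d₁)
c = ln(0.528/0.238) / (2.2 − 0.4) = ln(2.218) / 1.8 = 0.7968 / 1.8 = 0.4427 km⁻¹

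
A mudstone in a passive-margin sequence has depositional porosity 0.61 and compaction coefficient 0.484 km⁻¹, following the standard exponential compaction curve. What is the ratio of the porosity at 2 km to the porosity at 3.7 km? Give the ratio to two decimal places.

2.28

n(Z₁)/n(Z₂) = e^(−c·Z₁)/e^(−c·Z₂) = e^{c(Z₂−Z₁)}
= exp(0.484 × 1.7) = exp(0.8228) = 2.2769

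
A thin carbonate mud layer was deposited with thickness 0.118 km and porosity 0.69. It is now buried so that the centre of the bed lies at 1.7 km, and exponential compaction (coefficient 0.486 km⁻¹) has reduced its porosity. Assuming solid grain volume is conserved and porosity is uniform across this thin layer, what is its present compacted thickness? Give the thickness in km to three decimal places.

0.052 km

Porosity at 1.7 km: phi = 0.69·exp(−0.486×1.7) = 0.3020
Solid-volume conservation: h(1−phi) = h₀(1−phi₀) ⇒ h = h₀·(1−phi₀)/(1−phi)
h = 0.118 × (1 − 0.69)/(1 − 0.3020) = 0.118 × 0.4441 = 0.0524 km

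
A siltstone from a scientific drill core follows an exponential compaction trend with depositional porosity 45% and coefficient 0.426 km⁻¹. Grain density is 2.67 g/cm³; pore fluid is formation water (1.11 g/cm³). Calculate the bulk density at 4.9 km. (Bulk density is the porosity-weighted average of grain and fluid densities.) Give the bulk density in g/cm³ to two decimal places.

2.58 g/cm³

Porosity at depth: phi = 0.45·exp(−0.426×4.9) = 0.45×0.1240 = 0.0558
Bulk density: ρ_b = (1−phi)ρ_g + phi·ρ_f = 0.9442×2.67 + 0.0558×1.11
       = 2.521 + 0.062 = 2.583 g/cm³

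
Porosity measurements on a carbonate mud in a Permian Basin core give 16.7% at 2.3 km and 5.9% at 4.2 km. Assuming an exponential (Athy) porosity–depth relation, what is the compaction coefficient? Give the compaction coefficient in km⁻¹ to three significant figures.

Athy: phi(z) = phi₀ e^(−cz) ⇒ phi₁/phi₂ = e^{c(z₂−z₁)} ⇒ c = ln(phi₁/phi₂)/(z₂−z₁)
c = ln(0.167/0.059) / (4.2 − 2.3) = ln(2.831) / 1.9 = 1.0405 / 1.9 = 0.5476 km⁻¹

0.548 km⁻¹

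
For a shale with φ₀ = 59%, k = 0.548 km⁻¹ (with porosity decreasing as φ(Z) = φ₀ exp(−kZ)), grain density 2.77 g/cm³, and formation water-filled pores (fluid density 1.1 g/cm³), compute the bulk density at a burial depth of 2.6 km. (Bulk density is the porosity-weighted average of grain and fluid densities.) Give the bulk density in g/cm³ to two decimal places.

2.53 g/cm³

Porosity at depth: φ = 0.59·exp(−0.548×2.6) = 0.59×0.2406 = 0.1419
Bulk density: ρ_b = (1−φ)ρ_g + φ·ρ_f = 0.8581×2.77 + 0.1419×1.1
       = 2.377 + 0.156 = 2.533 g/cm³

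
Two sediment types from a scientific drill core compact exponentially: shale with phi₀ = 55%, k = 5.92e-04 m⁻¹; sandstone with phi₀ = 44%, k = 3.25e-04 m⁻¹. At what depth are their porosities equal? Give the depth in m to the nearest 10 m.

840 m

Working in km (1 km = 1000 m; k in km⁻¹ = k in m⁻¹ × 1000):
Set phi₀ₐ e^(−kₐz) = phi₀ᵦ e^(−kᵦz) ⇒ ln(phi₀ₐ/phi₀ᵦ) = (kₐ − kᵦ)·z
z = ln(0.55/0.44) / (0.592 − 0.325) = 0.2231 / 0.267 = 0.836 km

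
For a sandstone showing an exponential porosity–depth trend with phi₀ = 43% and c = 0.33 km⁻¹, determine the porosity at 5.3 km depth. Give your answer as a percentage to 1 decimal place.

7.5%

phi = phi₀·exp(−c·d) = 0.43 × exp(−0.33 × 5.3) = 0.43 × exp(−1.749)
  = 0.43 × 0.1739 = 0.0748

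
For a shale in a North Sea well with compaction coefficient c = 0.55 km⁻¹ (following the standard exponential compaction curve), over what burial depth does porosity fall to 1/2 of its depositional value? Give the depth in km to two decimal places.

1.26 km

phi/phi₀ = 1/2 ⇒ exp(−c·Z) = 1/2 ⇒ Z = ln(2) / c
Z = 0.6931 / 0.55 = 1.260 km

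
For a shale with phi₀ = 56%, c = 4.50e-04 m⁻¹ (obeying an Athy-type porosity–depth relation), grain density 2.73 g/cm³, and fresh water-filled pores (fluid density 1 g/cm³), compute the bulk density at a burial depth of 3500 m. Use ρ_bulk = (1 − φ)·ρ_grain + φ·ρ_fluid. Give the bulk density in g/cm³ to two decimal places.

Working in km (1 km = 1000 m; c in km⁻¹ = c in m⁻¹ × 1000):
Porosity at depth: phi = 0.56·exp(−0.45×3.5) = 0.56×0.2070 = 0.1159
Bulk density: ρ_b = (1−phi)ρ_g + phi·ρ_f = 0.8841×2.73 + 0.1159×1
       = 2.414 + 0.116 = 2.529 g/cm³

2.53 g/cm³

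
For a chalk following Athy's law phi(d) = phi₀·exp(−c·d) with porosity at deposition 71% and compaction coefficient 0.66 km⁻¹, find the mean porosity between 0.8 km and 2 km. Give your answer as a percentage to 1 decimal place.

28.9%

⟨phi⟩ = (1/(d₂−d₁)) ∫ phi₀ e^(−cd) dd = phi₀·(e^(−c·d₁) − e^(−c·d₂)) / (c·(d₂−d₁))
e^(−0.66×0.8) = 0.5898; e^(−0.66×2) = 0.2671
⟨phi⟩ = 0.71 × (0.5898 − 0.2671) / (0.66 × 1.2) = 0.71 × 0.4074 = 0.2892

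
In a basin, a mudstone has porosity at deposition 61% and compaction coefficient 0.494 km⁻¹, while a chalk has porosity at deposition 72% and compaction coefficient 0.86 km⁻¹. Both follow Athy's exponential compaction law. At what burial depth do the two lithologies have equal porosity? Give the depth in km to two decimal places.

Set n₀ₐ e^(−cₐd) = n₀ᵦ e^(−cᵦd) ⇒ ln(n₀ₐ/n₀ᵦ) = (cₐ − cᵦ)·d
d = ln(0.61/0.72) / (0.494 − 0.86) = -0.1658 / -0.366 = 0.453 km

0.45 km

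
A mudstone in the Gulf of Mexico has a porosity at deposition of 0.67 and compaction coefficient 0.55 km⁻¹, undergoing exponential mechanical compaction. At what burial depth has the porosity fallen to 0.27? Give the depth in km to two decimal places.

Invert Athy's law: d = ln(n₀/n) / β
d = ln(0.67/0.27) / 0.55 = ln(2.481) / 0.55 = 0.9089 / 0.55 = 1.652 km

1.65 km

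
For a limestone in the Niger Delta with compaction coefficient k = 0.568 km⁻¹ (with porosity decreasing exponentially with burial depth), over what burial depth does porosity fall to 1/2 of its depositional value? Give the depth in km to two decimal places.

φ/φ₀ = 1/2 ⇒ exp(−k·Z) = 1/2 ⇒ Z = ln(2) / k
Z = 0.6931 / 0.568 = 1.220 km

1.22 km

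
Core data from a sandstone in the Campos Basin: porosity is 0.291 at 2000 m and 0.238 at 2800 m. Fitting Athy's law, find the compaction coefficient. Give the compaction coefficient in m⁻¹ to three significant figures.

Working in km (1 km = 1000 m; k in km⁻¹ = k in m⁻¹ × 1000):
Athy: phi(z) = phi₀ e^(−kz) ⇒ phi₁/phi₂ = e^{k(z₂−z₁)} ⇒ k = ln(phi₁/phi₂)/(z₂−z₁)
k = ln(0.291/0.238) / (2.8 − 2) = ln(1.223) / 0.8 = 0.2011 / 0.8 = 0.2513 km⁻¹

0.000251 m⁻¹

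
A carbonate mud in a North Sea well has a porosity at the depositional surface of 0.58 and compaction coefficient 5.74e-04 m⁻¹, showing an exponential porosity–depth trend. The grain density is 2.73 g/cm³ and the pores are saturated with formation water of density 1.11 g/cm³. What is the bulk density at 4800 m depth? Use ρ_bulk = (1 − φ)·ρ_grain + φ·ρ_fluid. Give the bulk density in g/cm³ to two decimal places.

Working in km (1 km = 1000 m; k in km⁻¹ = k in m⁻¹ × 1000):
Porosity at depth: n = 0.58·exp(−0.574×4.8) = 0.58×0.0636 = 0.0369
Bulk density: ρ_b = (1−n)ρ_g + n·ρ_f = 0.9631×2.73 + 0.0369×1.11
       = 2.629 + 0.041 = 2.670 g/cm³

2.67 g/cm³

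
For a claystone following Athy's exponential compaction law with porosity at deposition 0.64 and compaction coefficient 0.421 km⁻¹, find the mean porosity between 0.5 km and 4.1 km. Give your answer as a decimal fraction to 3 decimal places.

0.267

⟨phi⟩ = (1/(d₂−d₁)) ∫ phi₀ e^(−cd) dd = phi₀·(e^(−c·d₁) − e^(−c·d₂)) / (c·(d₂−d₁))
e^(−0.421×0.5) = 0.8102; e^(−0.421×4.1) = 0.1780
⟨phi⟩ = 0.64 × (0.8102 − 0.1780) / (0.421 × 3.6) = 0.64 × 0.4171 = 0.2670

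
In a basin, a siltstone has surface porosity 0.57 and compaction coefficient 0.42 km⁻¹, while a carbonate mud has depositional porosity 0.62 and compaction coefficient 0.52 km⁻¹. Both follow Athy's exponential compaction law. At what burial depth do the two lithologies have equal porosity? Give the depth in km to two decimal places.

Set phi₀ₐ e^(−cₐz) = phi₀ᵦ e^(−cᵦz) ⇒ ln(phi₀ₐ/phi₀ᵦ) = (cₐ − cᵦ)·z
z = ln(0.57/0.62) / (0.42 − 0.52) = -0.0841 / -0.1 = 0.841 km

0.84 km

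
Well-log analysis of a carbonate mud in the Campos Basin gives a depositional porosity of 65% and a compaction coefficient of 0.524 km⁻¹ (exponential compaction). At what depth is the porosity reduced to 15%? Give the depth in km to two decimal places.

Invert Athy's law: d = ln(φ₀/φ) / c
d = ln(0.65/0.15) / 0.524 = ln(4.333) / 0.524 = 1.4663 / 0.524 = 2.798 km

2.80 km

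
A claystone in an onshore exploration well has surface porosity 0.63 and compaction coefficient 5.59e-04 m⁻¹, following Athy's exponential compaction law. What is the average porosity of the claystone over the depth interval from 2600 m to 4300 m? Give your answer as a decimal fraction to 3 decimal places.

0.095

Working in km (1 km = 1000 m; β in km⁻¹ = β in m⁻¹ × 1000):
⟨phi⟩ = (1/(d₂−d₁)) ∫ phi₀ e^(−βd) dd = phi₀·(e^(−β·d₁) − e^(−β·d₂)) / (β·(d₂−d₁))
e^(−0.559×2.6) = 0.2338; e^(−0.559×4.3) = 0.0904
⟨phi⟩ = 0.63 × (0.2338 − 0.0904) / (0.559 × 1.7) = 0.63 × 0.1509 = 0.0951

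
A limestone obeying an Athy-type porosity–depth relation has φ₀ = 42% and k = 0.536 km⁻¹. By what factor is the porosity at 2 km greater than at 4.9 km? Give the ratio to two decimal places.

φ(d₁)/φ(d₂) = e^(−k·d₁)/e^(−k·d₂) = e^{k(d₂−d₁)}
= exp(0.536 × 2.9) = exp(1.554) = 4.7322

4.73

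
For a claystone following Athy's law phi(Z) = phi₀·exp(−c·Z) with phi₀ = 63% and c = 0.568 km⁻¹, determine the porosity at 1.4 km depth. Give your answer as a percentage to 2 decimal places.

phi = phi₀·exp(−c·Z) = 0.63 × exp(−0.568 × 1.4) = 0.63 × exp(−0.7952)
  = 0.63 × 0.4515 = 0.2844

28.44%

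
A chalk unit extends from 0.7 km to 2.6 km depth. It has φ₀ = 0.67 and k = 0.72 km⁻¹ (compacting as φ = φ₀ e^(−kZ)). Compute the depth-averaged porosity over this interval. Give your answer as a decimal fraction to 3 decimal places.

⟨φ⟩ = (1/(Z₂−Z₁)) ∫ φ₀ e^(−kZ) dZ = φ₀·(e^(−k·Z₁) − e^(−k·Z₂)) / (k·(Z₂−Z₁))
e^(−0.72×0.7) = 0.6041; e^(−0.72×2.6) = 0.1538
⟨φ⟩ = 0.67 × (0.6041 − 0.1538) / (0.72 × 1.9) = 0.67 × 0.3292 = 0.2205

0.221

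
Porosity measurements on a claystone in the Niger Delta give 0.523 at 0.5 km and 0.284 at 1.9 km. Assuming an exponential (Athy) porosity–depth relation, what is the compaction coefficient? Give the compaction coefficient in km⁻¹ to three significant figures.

Athy: φ(z) = φ₀ e^(−kz) ⇒ φ₁/φ₂ = e^{k(z₂−z₁)} ⇒ k = ln(φ₁/φ₂)/(z₂−z₁)
k = ln(0.523/0.284) / (1.9 − 0.5) = ln(1.842) / 1.4 = 0.6106 / 1.4 = 0.4361 km⁻¹

0.436 km⁻¹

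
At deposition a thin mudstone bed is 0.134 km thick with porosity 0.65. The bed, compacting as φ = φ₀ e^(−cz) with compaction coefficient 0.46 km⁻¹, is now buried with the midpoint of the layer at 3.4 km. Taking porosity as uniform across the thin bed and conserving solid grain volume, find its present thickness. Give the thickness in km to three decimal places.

Porosity at 3.4 km: φ = 0.65·exp(−0.46×3.4) = 0.1360
Solid-volume conservation: h(1−φ) = h₀(1−φ₀) ⇒ h = h₀·(1−φ₀)/(1−φ)
h = 0.134 × (1 − 0.65)/(1 − 0.1360) = 0.134 × 0.4051 = 0.0543 km

0.054 km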